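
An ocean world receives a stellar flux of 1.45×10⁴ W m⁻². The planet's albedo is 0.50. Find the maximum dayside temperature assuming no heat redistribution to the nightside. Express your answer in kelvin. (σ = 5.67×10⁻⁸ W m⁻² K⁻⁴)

T_ss ≈ 598 K

With no redistribution each surface element balances locally: S(1−A) = σT⁴.
T = [1.45×10⁴ × 0.50 / 5.67×10⁻⁸]^(1/4) = (1.28×10¹¹)^(1/4) = 598 K.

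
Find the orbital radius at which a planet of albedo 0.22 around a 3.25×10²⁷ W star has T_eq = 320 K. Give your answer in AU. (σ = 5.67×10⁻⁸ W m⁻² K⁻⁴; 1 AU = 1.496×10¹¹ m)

d ≈ 1.95 AU

From T_eq⁴ = L(1−A)/(16πσd²): d = √[L(1−A)/(16πσT_eq⁴)].
d = √[3.25×10²⁷ × 0.78 / (16π × 5.67×10⁻⁸ × (320)⁴)] = 2.91×10¹¹ m = 1.95 AU.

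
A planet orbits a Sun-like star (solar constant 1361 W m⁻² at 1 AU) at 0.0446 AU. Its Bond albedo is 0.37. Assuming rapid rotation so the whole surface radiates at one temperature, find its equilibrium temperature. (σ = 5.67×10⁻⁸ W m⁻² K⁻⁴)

T_eq ≈ 1170 K

Flux at 0.0446 AU: S = 1361/0.0446² = 6.84×10⁵ W m⁻².
Energy balance: absorbed = emitted ⇒ πR²·S(1−A) = 4πR²·σT_eq⁴, so T_eq⁴ = S(1−A)/(4σ).
T_eq = [6.84×10⁵ × 0.63 / (4 × 5.67×10⁻⁸)]^(1/4) = (1.90×10¹²)^(1/4) = 1170 K.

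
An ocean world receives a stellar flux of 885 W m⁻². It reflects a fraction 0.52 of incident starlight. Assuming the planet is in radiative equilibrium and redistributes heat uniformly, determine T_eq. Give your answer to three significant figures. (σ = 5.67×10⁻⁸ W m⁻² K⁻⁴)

Energy balance: absorbed = emitted ⇒ πR²·S(1−A) = 4πR²·σT_eq⁴, so T_eq⁴ = S(1−A)/(4σ).
T_eq = [885 × 0.48 / (4 × 5.67×10⁻⁸)]^(1/4) = (1.87×10⁹)^(1/4) = 208 K.

T_eq ≈ 208 K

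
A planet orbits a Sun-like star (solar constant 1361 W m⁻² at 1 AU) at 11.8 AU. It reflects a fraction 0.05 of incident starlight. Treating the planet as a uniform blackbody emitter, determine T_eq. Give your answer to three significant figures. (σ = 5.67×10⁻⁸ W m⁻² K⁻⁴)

T_eq ≈ 80.0 K

Flux at 11.8 AU: S = 1361/11.8² = 9.77 W m⁻².
Energy balance: absorbed = emitted ⇒ πR²·S(1−A) = 4πR²·σT_eq⁴, so T_eq⁴ = S(1−A)/(4σ).
T_eq = [9.77 × 0.95 / (4 × 5.67×10⁻⁸)]^(1/4) = (4.09×10⁷)^(1/4) = 80.0 K.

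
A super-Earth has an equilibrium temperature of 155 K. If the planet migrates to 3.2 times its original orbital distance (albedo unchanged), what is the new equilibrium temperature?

T_eq ≈ 86.6 K

T_eq ∝ L^(1/4) · d^(−1/2).
T′ = 155 / 3.2^(1/2) = 86.6 K.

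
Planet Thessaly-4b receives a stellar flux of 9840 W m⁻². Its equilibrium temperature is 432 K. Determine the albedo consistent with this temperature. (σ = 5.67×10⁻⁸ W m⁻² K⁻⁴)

A ≈ 0.20

From T_eq⁴ = S(1−A)/(4σ): 1−A = 4σT_eq⁴/S.
1−A = 4 × 5.67×10⁻⁸ × (432)⁴ / 9840 = 0.803.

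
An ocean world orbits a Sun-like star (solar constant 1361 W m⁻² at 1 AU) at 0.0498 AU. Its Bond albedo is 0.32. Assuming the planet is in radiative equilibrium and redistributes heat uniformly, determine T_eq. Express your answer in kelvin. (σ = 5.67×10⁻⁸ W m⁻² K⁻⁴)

T_eq ≈ 1130 K

Flux at 0.0498 AU: S = 1361/0.0498² = 5.49×10⁵ W m⁻².
Energy balance: absorbed = emitted ⇒ πR²·S(1−A) = 4πR²·σT_eq⁴, so T_eq⁴ = S(1−A)/(4σ).
T_eq = [5.49×10⁵ × 0.68 / (4 × 5.67×10⁻⁸)]^(1/4) = (1.65×10¹²)^(1/4) = 1130 K.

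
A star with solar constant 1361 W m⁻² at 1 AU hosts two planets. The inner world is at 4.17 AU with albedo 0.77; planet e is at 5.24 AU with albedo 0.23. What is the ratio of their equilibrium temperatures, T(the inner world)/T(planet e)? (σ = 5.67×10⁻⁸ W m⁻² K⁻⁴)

T₁/T₂ ≈ 0.829

T_eq = [S₀(1−A)/(4σd²)]^(1/4), so T ∝ (1−A)^(1/4) / √d.
T₁ = [1361×0.23/(4×5.67×10⁻⁸×4.17²)]^(1/4) = 94.39 K.
T₂ = [1361×0.77/(4×5.67×10⁻⁸×5.24²)]^(1/4) = 113.90 K.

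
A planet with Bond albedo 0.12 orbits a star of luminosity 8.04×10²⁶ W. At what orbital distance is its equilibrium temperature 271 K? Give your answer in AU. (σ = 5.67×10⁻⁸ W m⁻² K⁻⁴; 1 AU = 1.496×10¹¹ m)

From T_eq⁴ = L(1−A)/(16πσd²): d = √[L(1−A)/(16πσT_eq⁴)].
d = √[8.04×10²⁶ × 0.88 / (16π × 5.67×10⁻⁸ × (271)⁴)] = 2.15×10¹¹ m = 1.43 AU.

d ≈ 1.43 AU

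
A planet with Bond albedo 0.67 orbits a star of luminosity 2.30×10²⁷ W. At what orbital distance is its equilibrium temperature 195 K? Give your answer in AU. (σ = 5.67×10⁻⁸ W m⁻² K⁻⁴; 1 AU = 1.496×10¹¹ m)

d ≈ 2.87 AU

From T_eq⁴ = L(1−A)/(16πσd²): d = √[L(1−A)/(16πσT_eq⁴)].
d = √[2.30×10²⁷ × 0.33 / (16π × 5.67×10⁻⁸ × (195)⁴)] = 4.29×10¹¹ m = 2.87 AU.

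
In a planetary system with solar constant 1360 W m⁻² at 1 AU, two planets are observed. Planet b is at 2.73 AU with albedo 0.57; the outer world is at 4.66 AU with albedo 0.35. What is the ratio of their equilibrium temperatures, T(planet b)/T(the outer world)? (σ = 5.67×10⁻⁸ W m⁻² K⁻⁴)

T_eq = [S₀(1−A)/(4σd²)]^(1/4), so T ∝ (1−A)^(1/4) / √d.
T₁ = [1360×0.43/(4×5.67×10⁻⁸×2.73²)]^(1/4) = 136.38 K.
T₂ = [1360×0.65/(4×5.67×10⁻⁸×4.66²)]^(1/4) = 115.75 K.

T₁/T₂ ≈ 1.178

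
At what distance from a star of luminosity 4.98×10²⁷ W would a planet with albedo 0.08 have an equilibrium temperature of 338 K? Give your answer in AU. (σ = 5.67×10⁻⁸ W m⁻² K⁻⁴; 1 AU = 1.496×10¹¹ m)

From T_eq⁴ = L(1−A)/(16πσd²): d = √[L(1−A)/(16πσT_eq⁴)].
d = √[4.98×10²⁷ × 0.92 / (16π × 5.67×10⁻⁸ × (338)⁴)] = 3.51×10¹¹ m = 2.35 AU.

d ≈ 2.35 AU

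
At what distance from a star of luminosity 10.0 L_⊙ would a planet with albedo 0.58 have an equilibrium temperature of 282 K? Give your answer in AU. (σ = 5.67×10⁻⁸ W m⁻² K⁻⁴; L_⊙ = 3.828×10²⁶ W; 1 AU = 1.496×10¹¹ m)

L = 10.0 × 3.828×10²⁶ = 3.83×10²⁷ W.
From T_eq⁴ = L(1−A)/(16πσd²): d = √[L(1−A)/(16πσT_eq⁴)].
d = √[3.83×10²⁷ × 0.42 / (16π × 5.67×10⁻⁸ × (282)⁴)] = 2.99×10¹¹ m = 2.00 AU.

d ≈ 2.00 AU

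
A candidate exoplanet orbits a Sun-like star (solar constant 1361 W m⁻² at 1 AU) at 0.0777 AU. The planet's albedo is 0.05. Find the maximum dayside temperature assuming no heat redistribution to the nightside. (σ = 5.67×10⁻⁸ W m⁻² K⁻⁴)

Flux at 0.0777 AU: S = 1361/0.0777² = 2.25×10⁵ W m⁻².
With no redistribution each surface element balances locally: S(1−A) = σT⁴.
T = [2.25×10⁵ × 0.95 / 5.67×10⁻⁸]^(1/4) = (3.78×10¹²)^(1/4) = 1390 K.

T_ss ≈ 1390 K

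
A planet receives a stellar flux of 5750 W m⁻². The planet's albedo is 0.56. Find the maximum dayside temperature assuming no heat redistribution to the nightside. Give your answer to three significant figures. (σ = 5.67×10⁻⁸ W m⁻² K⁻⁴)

With no redistribution each surface element balances locally: S(1−A) = σT⁴.
T = [5750 × 0.44 / 5.67×10⁻⁸]^(1/4) = (4.46×10¹⁰)^(1/4) = 460 K.

T_ss ≈ 460 K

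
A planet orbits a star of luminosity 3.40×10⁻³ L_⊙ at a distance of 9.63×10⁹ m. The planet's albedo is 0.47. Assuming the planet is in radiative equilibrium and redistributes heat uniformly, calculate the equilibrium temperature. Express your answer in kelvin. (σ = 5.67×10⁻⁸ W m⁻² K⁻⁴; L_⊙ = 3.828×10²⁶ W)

T_eq ≈ 226 K

L = 3.40×10⁻³ × 3.828×10²⁶ = 1.30×10²⁴ W.
Flux: S = L/(4πd²) = 1.30×10²⁴/(4π×(9.63×10⁹)²) = 1120 W m⁻².
Energy balance: absorbed = emitted ⇒ πR²·S(1−A) = 4πR²·σT_eq⁴, so T_eq⁴ = S(1−A)/(4σ).
T_eq = [1120 × 0.53 / (4 × 5.67×10⁻⁸)]^(1/4) = (2.61×10⁹)^(1/4) = 226 K.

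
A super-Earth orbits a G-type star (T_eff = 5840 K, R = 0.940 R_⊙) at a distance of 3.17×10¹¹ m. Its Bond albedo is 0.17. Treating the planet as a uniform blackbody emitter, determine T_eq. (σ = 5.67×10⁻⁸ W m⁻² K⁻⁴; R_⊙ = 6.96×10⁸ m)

R_⋆ = 0.940 × 6.96×10⁸ = 6.54×10⁸ m.
L = 4πR_⋆²σT_⋆⁴ = 4π(6.54×10⁸)² × 5.67×10⁻⁸ × (5840)⁴ = 3.55×10²⁶ W.
S = L/(4πd²) = 281 W m⁻².
Energy balance: absorbed = emitted ⇒ πR²·S(1−A) = 4πR²·σT_eq⁴, so T_eq⁴ = S(1−A)/(4σ).
T_eq = [281 × 0.83 / (4 × 5.67×10⁻⁸)]^(1/4) = (1.03×10⁹)^(1/4) = 179 K.

T_eq ≈ 179 K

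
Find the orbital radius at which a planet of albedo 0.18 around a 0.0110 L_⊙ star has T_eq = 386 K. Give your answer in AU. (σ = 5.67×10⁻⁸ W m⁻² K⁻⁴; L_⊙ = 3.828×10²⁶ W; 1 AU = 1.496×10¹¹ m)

L = 0.0110 × 3.828×10²⁶ = 4.21×10²⁴ W.
From T_eq⁴ = L(1−A)/(16πσd²): d = √[L(1−A)/(16πσT_eq⁴)].
d = √[4.21×10²⁴ × 0.82 / (16π × 5.67×10⁻⁸ × (386)⁴)] = 7.39×10⁹ m = 0.0494 AU.

d ≈ 0.0494 AU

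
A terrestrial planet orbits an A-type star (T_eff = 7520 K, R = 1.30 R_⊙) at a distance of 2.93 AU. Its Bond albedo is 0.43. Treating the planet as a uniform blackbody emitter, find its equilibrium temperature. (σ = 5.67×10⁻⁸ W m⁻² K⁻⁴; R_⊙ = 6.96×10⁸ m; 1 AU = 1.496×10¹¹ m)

R_⋆ = 1.30 × 6.96×10⁸ = 9.05×10⁸ m.
d = 2.93 AU = 4.38×10¹¹ m.
L = 4πR_⋆²σT_⋆⁴ = 4π(9.05×10⁸)² × 5.67×10⁻⁸ × (7520)⁴ = 1.87×10²⁷ W.
S = L/(4πd²) = 773 W m⁻².
Energy balance: absorbed = emitted ⇒ πR²·S(1−A) = 4πR²·σT_eq⁴, so T_eq⁴ = S(1−A)/(4σ).
T_eq = [773 × 0.57 / (4 × 5.67×10⁻⁸)]^(1/4) = (1.94×10⁹)^(1/4) = 210 K.

T_eq ≈ 210 K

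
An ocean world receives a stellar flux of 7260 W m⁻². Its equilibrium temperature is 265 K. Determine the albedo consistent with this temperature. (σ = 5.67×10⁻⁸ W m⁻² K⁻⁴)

From T_eq⁴ = S(1−A)/(4σ): 1−A = 4σT_eq⁴/S.
1−A = 4 × 5.67×10⁻⁸ × (265)⁴ / 7260 = 0.154.

A ≈ 0.85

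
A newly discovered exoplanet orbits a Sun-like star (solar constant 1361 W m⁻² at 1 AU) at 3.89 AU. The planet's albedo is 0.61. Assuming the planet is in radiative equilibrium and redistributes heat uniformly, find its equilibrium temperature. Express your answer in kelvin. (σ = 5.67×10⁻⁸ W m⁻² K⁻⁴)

Flux at 3.89 AU: S = 1361/3.89² = 89.9 W m⁻².
Energy balance: absorbed = emitted ⇒ πR²·S(1−A) = 4πR²·σT_eq⁴, so T_eq⁴ = S(1−A)/(4σ).
T_eq = [89.9 × 0.39 / (4 × 5.67×10⁻⁸)]^(1/4) = (1.55×10⁸)^(1/4) = 112 K.

T_eq ≈ 112 K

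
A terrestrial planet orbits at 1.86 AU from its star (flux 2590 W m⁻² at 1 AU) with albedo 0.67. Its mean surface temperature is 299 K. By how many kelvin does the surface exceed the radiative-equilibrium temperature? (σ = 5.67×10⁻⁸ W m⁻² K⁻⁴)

ΔT ≈ 117.3 K

S = 2590/1.86² = 748.6 W m⁻².
T_eq = [S(1−A)/(4σ)]^(1/4) = [748.6×0.33/(4×5.67×10⁻⁸)]^(1/4) = 181.7 K.
ΔT = T_surf − T_eq = 299 − 181.7.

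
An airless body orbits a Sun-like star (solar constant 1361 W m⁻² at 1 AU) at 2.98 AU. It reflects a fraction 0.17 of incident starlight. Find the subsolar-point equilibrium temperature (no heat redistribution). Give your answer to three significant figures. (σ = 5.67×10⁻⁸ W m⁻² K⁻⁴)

Flux at 2.98 AU: S = 1361/2.98² = 153 W m⁻².
At the subsolar point the surface absorbs S(1−A) and emits σT⁴ per unit area — no factor of 4, since only the local patch is in balance.
T = [153 × 0.83 / 5.67×10⁻⁸]^(1/4) = (2.24×10⁹)^(1/4) = 218 K.

T_ss ≈ 218 K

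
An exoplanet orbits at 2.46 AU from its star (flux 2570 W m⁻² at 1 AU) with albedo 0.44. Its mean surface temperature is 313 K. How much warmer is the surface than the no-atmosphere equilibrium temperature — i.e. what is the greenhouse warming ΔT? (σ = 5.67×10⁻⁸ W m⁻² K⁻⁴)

ΔT ≈ 133.0 K

S = 2570/2.46² = 424.7 W m⁻².
T_eq = [S(1−A)/(4σ)]^(1/4) = [424.7×0.56/(4×5.67×10⁻⁸)]^(1/4) = 180.0 K.
ΔT = T_surf − T_eq = 313 − 180.0.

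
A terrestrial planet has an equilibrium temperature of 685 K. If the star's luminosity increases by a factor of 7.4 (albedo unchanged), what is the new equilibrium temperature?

T_eq ∝ L^(1/4) · d^(−1/2).
T′ = 685 × 7.4^(1/4) = 1130 K.

T_eq ≈ 1130 K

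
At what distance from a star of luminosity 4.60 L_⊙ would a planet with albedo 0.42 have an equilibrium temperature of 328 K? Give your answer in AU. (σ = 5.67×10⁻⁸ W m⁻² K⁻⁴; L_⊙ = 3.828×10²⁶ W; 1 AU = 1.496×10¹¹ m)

L = 4.60 × 3.828×10²⁶ = 1.76×10²⁷ W.
From T_eq⁴ = L(1−A)/(16πσd²): d = √[L(1−A)/(16πσT_eq⁴)].
d = √[1.76×10²⁷ × 0.58 / (16π × 5.67×10⁻⁸ × (328)⁴)] = 1.76×10¹¹ m = 1.18 AU.

d ≈ 1.18 AU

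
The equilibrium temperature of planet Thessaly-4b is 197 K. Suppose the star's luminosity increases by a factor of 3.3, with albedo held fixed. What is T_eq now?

T_eq ∝ L^(1/4) · d^(−1/2).
T′ = 197 × 3.3^(1/4) = 266 K.

T_eq ≈ 266 K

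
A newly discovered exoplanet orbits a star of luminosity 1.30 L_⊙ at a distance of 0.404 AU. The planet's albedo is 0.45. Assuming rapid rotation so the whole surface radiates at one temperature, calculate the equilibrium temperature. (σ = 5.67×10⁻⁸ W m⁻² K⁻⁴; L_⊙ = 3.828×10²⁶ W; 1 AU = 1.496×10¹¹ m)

T_eq ≈ 403 K

d = 0.404 AU = 6.04×10¹⁰ m.
L = 1.30 × 3.828×10²⁶ = 4.98×10²⁶ W.
Flux: S = L/(4πd²) = 4.98×10²⁶/(4π×(6.04×10¹⁰)²) = 1.08×10⁴ W m⁻².
Energy balance: absorbed = emitted ⇒ πR²·S(1−A) = 4πR²·σT_eq⁴, so T_eq⁴ = S(1−A)/(4σ).
T_eq = [1.08×10⁴ × 0.55 / (4 × 5.67×10⁻⁸)]^(1/4) = (2.63×10¹⁰)^(1/4) = 403 K.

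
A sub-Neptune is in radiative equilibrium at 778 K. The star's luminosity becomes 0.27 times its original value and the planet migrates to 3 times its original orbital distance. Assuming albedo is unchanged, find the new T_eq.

T_eq ≈ 324 K

T_eq ∝ L^(1/4) · d^(−1/2).
T′ = 778 × 0.27^(1/4) / 3^(1/2) = 324 K.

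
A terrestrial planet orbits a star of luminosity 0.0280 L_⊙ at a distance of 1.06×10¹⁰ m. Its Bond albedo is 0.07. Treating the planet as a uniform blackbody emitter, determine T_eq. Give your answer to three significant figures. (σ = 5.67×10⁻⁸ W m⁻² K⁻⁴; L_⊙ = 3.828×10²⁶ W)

T_eq ≈ 420 K

L = 0.0280 × 3.828×10²⁶ = 1.07×10²⁵ W.
Flux: S = L/(4πd²) = 1.07×10²⁵/(4π×(1.06×10¹⁰)²) = 7590 W m⁻².
Energy balance: absorbed = emitted ⇒ πR²·S(1−A) = 4πR²·σT_eq⁴, so T_eq⁴ = S(1−A)/(4σ).
T_eq = [7590 × 0.93 / (4 × 5.67×10⁻⁸)]^(1/4) = (3.11×10¹⁰)^(1/4) = 420 K.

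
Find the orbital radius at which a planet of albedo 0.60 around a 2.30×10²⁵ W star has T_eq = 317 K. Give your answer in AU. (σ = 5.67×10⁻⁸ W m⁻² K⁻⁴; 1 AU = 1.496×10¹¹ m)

d ≈ 0.120 AU

From T_eq⁴ = L(1−A)/(16πσd²): d = √[L(1−A)/(16πσT_eq⁴)].
d = √[2.30×10²⁵ × 0.40 / (16π × 5.67×10⁻⁸ × (317)⁴)] = 1.79×10¹⁰ m = 0.120 AU.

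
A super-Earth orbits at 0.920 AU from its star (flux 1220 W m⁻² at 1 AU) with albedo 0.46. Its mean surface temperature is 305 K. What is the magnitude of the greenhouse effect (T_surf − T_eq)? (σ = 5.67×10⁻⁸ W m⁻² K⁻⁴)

S = 1220/0.920² = 1441 W m⁻².
T_eq = [S(1−A)/(4σ)]^(1/4) = [1441×0.54/(4×5.67×10⁻⁸)]^(1/4) = 242.0 K.
ΔT = T_surf − T_eq = 305 − 242.0.

ΔT ≈ 63.0 K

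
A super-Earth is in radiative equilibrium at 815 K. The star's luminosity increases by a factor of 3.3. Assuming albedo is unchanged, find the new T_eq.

T_eq ≈ 1100 K

T_eq ∝ L^(1/4) · d^(−1/2).
T′ = 815 × 3.3^(1/4) = 1100 K.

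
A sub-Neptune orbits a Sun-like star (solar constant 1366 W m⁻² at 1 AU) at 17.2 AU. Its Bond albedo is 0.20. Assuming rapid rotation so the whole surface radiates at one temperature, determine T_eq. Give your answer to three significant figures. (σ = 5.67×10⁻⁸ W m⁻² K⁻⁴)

T_eq ≈ 63.5 K

Flux at 17.2 AU: S = 1366/17.2² = 4.62 W m⁻².
Energy balance: absorbed = emitted ⇒ πR²·S(1−A) = 4πR²·σT_eq⁴, so T_eq⁴ = S(1−A)/(4σ).
T_eq = [4.62 × 0.80 / (4 × 5.67×10⁻⁸)]^(1/4) = (1.63×10⁷)^(1/4) = 63.5 K.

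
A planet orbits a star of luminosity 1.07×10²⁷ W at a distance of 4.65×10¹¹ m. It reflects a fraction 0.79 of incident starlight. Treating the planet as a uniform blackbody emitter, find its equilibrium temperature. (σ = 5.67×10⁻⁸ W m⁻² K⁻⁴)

T_eq ≈ 138 K

Flux: S = L/(4πd²) = 1.07×10²⁷/(4π×(4.65×10¹¹)²) = 394 W m⁻².
Energy balance: absorbed = emitted ⇒ πR²·S(1−A) = 4πR²·σT_eq⁴, so T_eq⁴ = S(1−A)/(4σ).
T_eq = [394 × 0.21 / (4 × 5.67×10⁻⁸)]^(1/4) = (3.65×10⁸)^(1/4) = 138 K.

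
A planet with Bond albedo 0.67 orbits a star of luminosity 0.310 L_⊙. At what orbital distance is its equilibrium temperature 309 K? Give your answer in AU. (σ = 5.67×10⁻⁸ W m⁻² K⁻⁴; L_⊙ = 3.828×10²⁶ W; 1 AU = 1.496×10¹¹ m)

L = 0.310 × 3.828×10²⁶ = 1.19×10²⁶ W.
From T_eq⁴ = L(1−A)/(16πσd²): d = √[L(1−A)/(16πσT_eq⁴)].
d = √[1.19×10²⁶ × 0.33 / (16π × 5.67×10⁻⁸ × (309)⁴)] = 3.88×10¹⁰ m = 0.260 AU.

d ≈ 0.260 AU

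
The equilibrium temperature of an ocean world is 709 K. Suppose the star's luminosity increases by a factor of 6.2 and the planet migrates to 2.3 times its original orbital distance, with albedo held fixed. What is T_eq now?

T_eq ∝ L^(1/4) · d^(−1/2).
T′ = 709 × 6.2^(1/4) / 2.3^(1/2) = 738 K.

T_eq ≈ 738 K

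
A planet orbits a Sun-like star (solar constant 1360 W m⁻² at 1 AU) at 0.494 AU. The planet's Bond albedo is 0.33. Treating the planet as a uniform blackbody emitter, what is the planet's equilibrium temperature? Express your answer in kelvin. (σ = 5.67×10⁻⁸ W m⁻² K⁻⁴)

T_eq ≈ 358 K

Flux at 0.494 AU: S = 1360/0.494² = 5570 W m⁻².
Energy balance: absorbed = emitted ⇒ πR²·S(1−A) = 4πR²·σT_eq⁴, so T_eq⁴ = S(1−A)/(4σ).
T_eq = [5570 × 0.67 / (4 × 5.67×10⁻⁸)]^(1/4) = (1.65×10¹⁰)^(1/4) = 358 K.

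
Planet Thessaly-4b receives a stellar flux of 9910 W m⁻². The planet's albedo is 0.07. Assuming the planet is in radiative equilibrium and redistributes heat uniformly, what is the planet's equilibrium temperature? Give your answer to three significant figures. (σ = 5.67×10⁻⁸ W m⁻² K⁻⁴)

T_eq ≈ 449 K

Energy balance: absorbed = emitted ⇒ πR²·S(1−A) = 4πR²·σT_eq⁴, so T_eq⁴ = S(1−A)/(4σ).
T_eq = [9910 × 0.93 / (4 × 5.67×10⁻⁸)]^(1/4) = (4.06×10¹⁰)^(1/4) = 449 K.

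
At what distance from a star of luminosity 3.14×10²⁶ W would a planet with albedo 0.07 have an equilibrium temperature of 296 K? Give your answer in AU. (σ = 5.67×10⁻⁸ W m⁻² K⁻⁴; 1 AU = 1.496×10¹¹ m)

d ≈ 0.772 AU

From T_eq⁴ = L(1−A)/(16πσd²): d = √[L(1−A)/(16πσT_eq⁴)].
d = √[3.14×10²⁶ × 0.93 / (16π × 5.67×10⁻⁸ × (296)⁴)] = 1.16×10¹¹ m = 0.772 AU.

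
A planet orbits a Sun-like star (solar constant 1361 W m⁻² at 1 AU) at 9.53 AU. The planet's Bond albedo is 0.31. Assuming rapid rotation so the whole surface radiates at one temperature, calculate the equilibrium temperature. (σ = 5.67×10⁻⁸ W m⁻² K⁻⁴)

T_eq ≈ 82.2 K

Flux at 9.53 AU: S = 1361/9.53² = 15.0 W m⁻².
Energy balance: absorbed = emitted ⇒ πR²·S(1−A) = 4πR²·σT_eq⁴, so T_eq⁴ = S(1−A)/(4σ).
T_eq = [15.0 × 0.69 / (4 × 5.67×10⁻⁸)]^(1/4) = (4.56×10⁷)^(1/4) = 82.2 K.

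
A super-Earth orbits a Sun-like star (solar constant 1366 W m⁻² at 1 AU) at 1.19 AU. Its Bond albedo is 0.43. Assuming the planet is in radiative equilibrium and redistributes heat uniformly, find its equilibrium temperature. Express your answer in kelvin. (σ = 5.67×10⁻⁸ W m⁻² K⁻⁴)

T_eq ≈ 222 K

Flux at 1.19 AU: S = 1366/1.19² = 965 W m⁻².
Energy balance: absorbed = emitted ⇒ πR²·S(1−A) = 4πR²·σT_eq⁴, so T_eq⁴ = S(1−A)/(4σ).
T_eq = [965 × 0.57 / (4 × 5.67×10⁻⁸)]^(1/4) = (2.42×10⁹)^(1/4) = 222 K.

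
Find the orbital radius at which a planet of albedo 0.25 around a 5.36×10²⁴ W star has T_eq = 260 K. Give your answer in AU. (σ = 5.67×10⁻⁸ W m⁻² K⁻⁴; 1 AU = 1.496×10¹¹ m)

d ≈ 0.117 AU

From T_eq⁴ = L(1−A)/(16πσd²): d = √[L(1−A)/(16πσT_eq⁴)].
d = √[5.36×10²⁴ × 0.75 / (16π × 5.67×10⁻⁸ × (260)⁴)] = 1.76×10¹⁰ m = 0.117 AU.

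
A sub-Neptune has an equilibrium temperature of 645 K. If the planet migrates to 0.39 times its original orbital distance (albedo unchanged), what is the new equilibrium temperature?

T_eq ≈ 1030 K

T_eq ∝ L^(1/4) · d^(−1/2).
T′ = 645 / 0.39^(1/2) = 1030 K.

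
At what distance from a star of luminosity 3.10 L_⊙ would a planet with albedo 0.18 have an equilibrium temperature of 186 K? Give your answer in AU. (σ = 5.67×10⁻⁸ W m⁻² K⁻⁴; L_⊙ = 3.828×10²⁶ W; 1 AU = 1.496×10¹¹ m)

d ≈ 3.57 AU

L = 3.10 × 3.828×10²⁶ = 1.19×10²⁷ W.
From T_eq⁴ = L(1−A)/(16πσd²): d = √[L(1−A)/(16πσT_eq⁴)].
d = √[1.19×10²⁷ × 0.82 / (16π × 5.67×10⁻⁸ × (186)⁴)] = 5.34×10¹¹ m = 3.57 AU.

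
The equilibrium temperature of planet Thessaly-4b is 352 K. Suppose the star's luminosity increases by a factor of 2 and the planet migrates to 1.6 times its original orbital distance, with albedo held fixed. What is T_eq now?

T_eq ≈ 331 K

T_eq ∝ L^(1/4) · d^(−1/2).
T′ = 352 × 2^(1/4) / 1.6^(1/2) = 331 K.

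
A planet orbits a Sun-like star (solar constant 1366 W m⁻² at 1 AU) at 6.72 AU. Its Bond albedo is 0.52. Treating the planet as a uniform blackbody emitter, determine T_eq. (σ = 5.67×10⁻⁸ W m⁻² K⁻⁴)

Flux at 6.72 AU: S = 1366/6.72² = 30.2 W m⁻².
Energy balance: absorbed = emitted ⇒ πR²·S(1−A) = 4πR²·σT_eq⁴, so T_eq⁴ = S(1−A)/(4σ).
T_eq = [30.2 × 0.48 / (4 × 5.67×10⁻⁸)]^(1/4) = (6.40×10⁷)^(1/4) = 89.4 K.

T_eq ≈ 89.4 K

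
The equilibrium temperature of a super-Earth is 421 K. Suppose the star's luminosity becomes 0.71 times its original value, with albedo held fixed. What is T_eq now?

T_eq ∝ L^(1/4) · d^(−1/2).
T′ = 421 × 0.71^(1/4) = 386 K.

T_eq ≈ 386 K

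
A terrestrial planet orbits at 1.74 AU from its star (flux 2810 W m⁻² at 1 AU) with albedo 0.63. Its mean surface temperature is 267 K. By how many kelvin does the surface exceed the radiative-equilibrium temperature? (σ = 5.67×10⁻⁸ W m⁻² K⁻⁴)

S = 2810/1.74² = 928.1 W m⁻².
T_eq = [S(1−A)/(4σ)]^(1/4) = [928.1×0.37/(4×5.67×10⁻⁸)]^(1/4) = 197.3 K.
ΔT = T_surf − T_eq = 267 − 197.3.

ΔT ≈ 69.7 K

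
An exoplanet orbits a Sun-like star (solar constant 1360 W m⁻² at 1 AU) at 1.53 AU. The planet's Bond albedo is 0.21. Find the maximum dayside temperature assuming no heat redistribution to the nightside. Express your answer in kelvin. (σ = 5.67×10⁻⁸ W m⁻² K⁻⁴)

T_ss ≈ 300 K

Flux at 1.53 AU: S = 1360/1.53² = 581 W m⁻².
With no redistribution each surface element balances locally: S(1−A) = σT⁴.
T = [581 × 0.79 / 5.67×10⁻⁸]^(1/4) = (8.09×10⁹)^(1/4) = 300 K.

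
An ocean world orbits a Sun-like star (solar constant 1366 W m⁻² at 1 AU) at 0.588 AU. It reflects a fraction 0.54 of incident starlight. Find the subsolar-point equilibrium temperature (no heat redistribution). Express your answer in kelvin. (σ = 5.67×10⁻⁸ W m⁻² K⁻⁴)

Flux at 0.588 AU: S = 1366/0.588² = 3950 W m⁻².
At the subsolar point the surface absorbs S(1−A) and emits σT⁴ per unit area — no factor of 4, since only the local patch is in balance.
T = [3950 × 0.46 / 5.67×10⁻⁸]^(1/4) = (3.21×10¹⁰)^(1/4) = 423 K.

T_ss ≈ 423 K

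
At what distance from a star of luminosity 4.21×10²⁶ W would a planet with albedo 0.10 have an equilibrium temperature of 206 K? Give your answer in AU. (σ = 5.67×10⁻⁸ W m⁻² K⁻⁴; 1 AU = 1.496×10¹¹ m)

From T_eq⁴ = L(1−A)/(16πσd²): d = √[L(1−A)/(16πσT_eq⁴)].
d = √[4.21×10²⁶ × 0.90 / (16π × 5.67×10⁻⁸ × (206)⁴)] = 2.72×10¹¹ m = 1.82 AU.

d ≈ 1.82 AU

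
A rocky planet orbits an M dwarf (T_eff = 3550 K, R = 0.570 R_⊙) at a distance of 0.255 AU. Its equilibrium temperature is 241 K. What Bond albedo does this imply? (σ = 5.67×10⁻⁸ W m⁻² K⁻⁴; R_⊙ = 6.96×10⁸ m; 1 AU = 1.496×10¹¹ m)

A ≈ 0.21

R_⋆ = 0.570 × 6.96×10⁸ = 3.97×10⁸ m.
d = 0.255 AU = 3.81×10¹⁰ m.
L = 4πR_⋆²σT_⋆⁴ = 4π(3.97×10⁸)² × 5.67×10⁻⁸ × (3550)⁴ = 1.78×10²⁵ W.
S = L/(4πd²) = 974 W m⁻².
From T_eq⁴ = S(1−A)/(4σ): 1−A = 4σT_eq⁴/S.
1−A = 4 × 5.67×10⁻⁸ × (241)⁴ / 974 = 0.786.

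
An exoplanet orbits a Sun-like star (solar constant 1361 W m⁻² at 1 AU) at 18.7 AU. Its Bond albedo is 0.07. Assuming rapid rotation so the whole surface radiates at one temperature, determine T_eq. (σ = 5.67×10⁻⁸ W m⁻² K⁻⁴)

T_eq ≈ 63.2 K

Flux at 18.7 AU: S = 1361/18.7² = 3.89 W m⁻².
Energy balance: absorbed = emitted ⇒ πR²·S(1−A) = 4πR²·σT_eq⁴, so T_eq⁴ = S(1−A)/(4σ).
T_eq = [3.89 × 0.93 / (4 × 5.67×10⁻⁸)]^(1/4) = (1.60×10⁷)^(1/4) = 63.2 K.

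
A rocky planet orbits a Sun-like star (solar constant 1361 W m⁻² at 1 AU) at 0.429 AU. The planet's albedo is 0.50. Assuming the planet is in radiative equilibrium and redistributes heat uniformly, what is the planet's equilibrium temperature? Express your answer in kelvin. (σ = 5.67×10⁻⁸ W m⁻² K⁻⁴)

Flux at 0.429 AU: S = 1361/0.429² = 7400 W m⁻².
Energy balance: absorbed = emitted ⇒ πR²·S(1−A) = 4πR²·σT_eq⁴, so T_eq⁴ = S(1−A)/(4σ).
T_eq = [7400 × 0.50 / (4 × 5.67×10⁻⁸)]^(1/4) = (1.63×10¹⁰)^(1/4) = 357 K.

T_eq ≈ 357 K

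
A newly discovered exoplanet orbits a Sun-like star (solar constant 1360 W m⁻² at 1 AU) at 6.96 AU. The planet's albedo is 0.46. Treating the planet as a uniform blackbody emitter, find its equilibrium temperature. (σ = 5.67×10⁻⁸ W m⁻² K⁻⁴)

T_eq ≈ 90.4 K

Flux at 6.96 AU: S = 1360/6.96² = 28.1 W m⁻².
Energy balance: absorbed = emitted ⇒ πR²·S(1−A) = 4πR²·σT_eq⁴, so T_eq⁴ = S(1−A)/(4σ).
T_eq = [28.1 × 0.54 / (4 × 5.67×10⁻⁸)]^(1/4) = (6.68×10⁷)^(1/4) = 90.4 K.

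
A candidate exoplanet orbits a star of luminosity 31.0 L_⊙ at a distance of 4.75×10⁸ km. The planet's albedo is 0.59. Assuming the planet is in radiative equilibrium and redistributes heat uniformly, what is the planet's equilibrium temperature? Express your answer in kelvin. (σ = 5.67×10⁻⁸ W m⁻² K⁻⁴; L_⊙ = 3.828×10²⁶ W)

T_eq ≈ 295 K

d = 4.75×10⁸ km = 4.75×10¹¹ m.
L = 31.0 × 3.828×10²⁶ = 1.19×10²⁸ W.
Flux: S = L/(4πd²) = 1.19×10²⁸/(4π×(4.75×10¹¹)²) = 4190 W m⁻².
Energy balance: absorbed = emitted ⇒ πR²·S(1−A) = 4πR²·σT_eq⁴, so T_eq⁴ = S(1−A)/(4σ).
T_eq = [4190 × 0.41 / (4 × 5.67×10⁻⁸)]^(1/4) = (7.57×10⁹)^(1/4) = 295 K.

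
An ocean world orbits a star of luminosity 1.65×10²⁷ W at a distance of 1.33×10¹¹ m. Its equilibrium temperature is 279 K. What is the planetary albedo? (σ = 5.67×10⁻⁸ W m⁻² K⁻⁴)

Flux: S = L/(4πd²) = 1.65×10²⁷/(4π×(1.33×10¹¹)²) = 7420 W m⁻².
From T_eq⁴ = S(1−A)/(4σ): 1−A = 4σT_eq⁴/S.
1−A = 4 × 5.67×10⁻⁸ × (279)⁴ / 7420 = 0.185.

A ≈ 0.81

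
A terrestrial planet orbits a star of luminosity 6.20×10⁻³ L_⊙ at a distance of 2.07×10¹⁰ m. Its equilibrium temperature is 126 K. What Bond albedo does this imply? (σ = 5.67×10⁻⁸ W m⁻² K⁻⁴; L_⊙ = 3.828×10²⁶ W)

A ≈ 0.87

L = 6.20×10⁻³ × 3.828×10²⁶ = 2.37×10²⁴ W.
Flux: S = L/(4πd²) = 2.37×10²⁴/(4π×(2.07×10¹⁰)²) = 441 W m⁻².
From T_eq⁴ = S(1−A)/(4σ): 1−A = 4σT_eq⁴/S.
1−A = 4 × 5.67×10⁻⁸ × (126)⁴ / 441 = 0.130.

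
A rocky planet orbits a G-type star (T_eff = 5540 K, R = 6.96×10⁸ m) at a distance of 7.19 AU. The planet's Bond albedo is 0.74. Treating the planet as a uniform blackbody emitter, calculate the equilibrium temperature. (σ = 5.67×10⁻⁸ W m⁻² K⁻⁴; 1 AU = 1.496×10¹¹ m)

d = 7.19 AU = 1.08×10¹² m.
L = 4πR_⋆²σT_⋆⁴ = 4π(6.96×10⁸)² × 5.67×10⁻⁸ × (5540)⁴ = 3.25×10²⁶ W.
S = L/(4πd²) = 22.4 W m⁻².
Energy balance: absorbed = emitted ⇒ πR²·S(1−A) = 4πR²·σT_eq⁴, so T_eq⁴ = S(1−A)/(4σ).
T_eq = [22.4 × 0.26 / (4 × 5.67×10⁻⁸)]^(1/4) = (2.56×10⁷)^(1/4) = 71.2 K.

T_eq ≈ 71.2 K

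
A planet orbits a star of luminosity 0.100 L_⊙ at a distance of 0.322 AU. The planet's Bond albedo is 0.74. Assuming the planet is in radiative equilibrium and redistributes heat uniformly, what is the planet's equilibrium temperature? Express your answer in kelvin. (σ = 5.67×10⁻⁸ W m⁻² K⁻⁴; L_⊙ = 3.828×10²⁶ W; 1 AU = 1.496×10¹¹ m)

d = 0.322 AU = 4.82×10¹⁰ m.
L = 0.100 × 3.828×10²⁶ = 3.83×10²⁵ W.
Flux: S = L/(4πd²) = 3.83×10²⁵/(4π×(4.82×10¹⁰)²) = 1310 W m⁻².
Energy balance: absorbed = emitted ⇒ πR²·S(1−A) = 4πR²·σT_eq⁴, so T_eq⁴ = S(1−A)/(4σ).
T_eq = [1310 × 0.26 / (4 × 5.67×10⁻⁸)]^(1/4) = (1.50×10⁹)^(1/4) = 197 K.

T_eq ≈ 197 K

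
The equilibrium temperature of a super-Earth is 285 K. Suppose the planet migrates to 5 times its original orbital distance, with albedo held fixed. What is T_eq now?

T_eq ∝ L^(1/4) · d^(−1/2).
T′ = 285 / 5^(1/2) = 127 K.

T_eq ≈ 127 K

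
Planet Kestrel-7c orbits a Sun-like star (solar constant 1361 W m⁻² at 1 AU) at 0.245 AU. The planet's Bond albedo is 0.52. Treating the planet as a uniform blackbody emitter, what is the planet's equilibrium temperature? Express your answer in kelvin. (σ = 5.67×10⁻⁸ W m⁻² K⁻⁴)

T_eq ≈ 468 K

Flux at 0.245 AU: S = 1361/0.245² = 2.27×10⁴ W m⁻².
Energy balance: absorbed = emitted ⇒ πR²·S(1−A) = 4πR²·σT_eq⁴, so T_eq⁴ = S(1−A)/(4σ).
T_eq = [2.27×10⁴ × 0.48 / (4 × 5.67×10⁻⁸)]^(1/4) = (4.80×10¹⁰)^(1/4) = 468 K.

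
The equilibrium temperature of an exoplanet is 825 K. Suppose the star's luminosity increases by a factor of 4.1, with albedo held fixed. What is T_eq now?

T_eq ∝ L^(1/4) · d^(−1/2).
T′ = 825 × 4.1^(1/4) = 1170 K.

T_eq ≈ 1170 K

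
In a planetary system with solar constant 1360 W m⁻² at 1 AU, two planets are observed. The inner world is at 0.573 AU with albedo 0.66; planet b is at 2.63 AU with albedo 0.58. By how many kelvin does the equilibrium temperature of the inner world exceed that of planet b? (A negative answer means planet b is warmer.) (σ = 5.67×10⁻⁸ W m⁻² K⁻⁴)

ΔT ≈ 142.6 K

T_eq = [S₀(1−A)/(4σd²)]^(1/4), so T ∝ (1−A)^(1/4) / √d.
T₁ = [1360×0.34/(4×5.67×10⁻⁸×0.573²)]^(1/4) = 280.72 K.
T₂ = [1360×0.42/(4×5.67×10⁻⁸×2.63²)]^(1/4) = 138.14 K.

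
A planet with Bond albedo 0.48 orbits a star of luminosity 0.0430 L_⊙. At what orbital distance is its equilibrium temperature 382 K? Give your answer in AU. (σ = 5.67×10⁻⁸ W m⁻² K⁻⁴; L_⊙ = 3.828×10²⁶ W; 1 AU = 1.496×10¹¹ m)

d ≈ 0.0794 AU

L = 0.0430 × 3.828×10²⁶ = 1.65×10²⁵ W.
From T_eq⁴ = L(1−A)/(16πσd²): d = √[L(1−A)/(16πσT_eq⁴)].
d = √[1.65×10²⁵ × 0.52 / (16π × 5.67×10⁻⁸ × (382)⁴)] = 1.19×10¹⁰ m = 0.0794 AU.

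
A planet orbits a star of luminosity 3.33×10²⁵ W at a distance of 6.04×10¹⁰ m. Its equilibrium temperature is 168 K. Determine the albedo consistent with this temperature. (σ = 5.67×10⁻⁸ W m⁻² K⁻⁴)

Flux: S = L/(4πd²) = 3.33×10²⁵/(4π×(6.04×10¹⁰)²) = 726 W m⁻².
From T_eq⁴ = S(1−A)/(4σ): 1−A = 4σT_eq⁴/S.
1−A = 4 × 5.67×10⁻⁸ × (168)⁴ / 726 = 0.249.

A ≈ 0.75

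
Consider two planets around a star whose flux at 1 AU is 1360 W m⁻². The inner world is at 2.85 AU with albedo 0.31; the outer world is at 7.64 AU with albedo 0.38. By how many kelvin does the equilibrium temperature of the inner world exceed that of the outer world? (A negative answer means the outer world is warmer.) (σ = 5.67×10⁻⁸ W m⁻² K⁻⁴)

ΔT ≈ 60.9 K

T_eq = [S₀(1−A)/(4σd²)]^(1/4), so T ∝ (1−A)^(1/4) / √d.
T₁ = [1360×0.69/(4×5.67×10⁻⁸×2.85²)]^(1/4) = 150.23 K.
T₂ = [1360×0.62/(4×5.67×10⁻⁸×7.64²)]^(1/4) = 89.34 K.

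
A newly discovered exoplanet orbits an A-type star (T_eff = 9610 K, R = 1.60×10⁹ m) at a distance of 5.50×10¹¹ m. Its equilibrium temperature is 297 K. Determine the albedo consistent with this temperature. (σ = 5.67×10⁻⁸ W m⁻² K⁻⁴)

A ≈ 0.57

L = 4πR_⋆²σT_⋆⁴ = 4π(1.60×10⁹)² × 5.67×10⁻⁸ × (9610)⁴ = 1.56×10²⁸ W.
S = L/(4πd²) = 4090 W m⁻².
From T_eq⁴ = S(1−A)/(4σ): 1−A = 4σT_eq⁴/S.
1−A = 4 × 5.67×10⁻⁸ × (297)⁴ / 4090 = 0.431.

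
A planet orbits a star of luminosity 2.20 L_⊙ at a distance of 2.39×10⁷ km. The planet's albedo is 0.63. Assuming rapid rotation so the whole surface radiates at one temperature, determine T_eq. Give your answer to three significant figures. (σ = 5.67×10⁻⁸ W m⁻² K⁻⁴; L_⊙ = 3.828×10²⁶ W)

d = 2.39×10⁷ km = 2.39×10¹⁰ m.
L = 2.20 × 3.828×10²⁶ = 8.42×10²⁶ W.
Flux: S = L/(4πd²) = 8.42×10²⁶/(4π×(2.39×10¹⁰)²) = 1.17×10⁵ W m⁻².
Energy balance: absorbed = emitted ⇒ πR²·S(1−A) = 4πR²·σT_eq⁴, so T_eq⁴ = S(1−A)/(4σ).
T_eq = [1.17×10⁵ × 0.37 / (4 × 5.67×10⁻⁸)]^(1/4) = (1.91×10¹¹)^(1/4) = 661 K.

T_eq ≈ 661 K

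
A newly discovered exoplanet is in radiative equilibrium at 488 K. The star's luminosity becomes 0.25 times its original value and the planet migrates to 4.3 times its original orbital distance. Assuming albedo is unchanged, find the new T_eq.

T_eq ≈ 166 K

T_eq ∝ L^(1/4) · d^(−1/2).
T′ = 488 × 0.25^(1/4) / 4.3^(1/2) = 166 K.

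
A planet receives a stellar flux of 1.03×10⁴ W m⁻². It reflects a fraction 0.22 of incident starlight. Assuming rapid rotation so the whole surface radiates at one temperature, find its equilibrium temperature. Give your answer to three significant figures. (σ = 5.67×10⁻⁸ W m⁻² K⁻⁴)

T_eq ≈ 434 K

Energy balance: absorbed = emitted ⇒ πR²·S(1−A) = 4πR²·σT_eq⁴, so T_eq⁴ = S(1−A)/(4σ).
T_eq = [1.03×10⁴ × 0.78 / (4 × 5.67×10⁻⁸)]^(1/4) = (3.54×10¹⁰)^(1/4) = 434 K.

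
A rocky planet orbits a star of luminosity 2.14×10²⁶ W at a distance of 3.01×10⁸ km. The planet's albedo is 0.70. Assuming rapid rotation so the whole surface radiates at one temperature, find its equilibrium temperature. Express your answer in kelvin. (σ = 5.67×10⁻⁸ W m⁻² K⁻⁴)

T_eq ≈ 126 K

d = 3.01×10⁸ km = 3.01×10¹¹ m.
Flux: S = L/(4πd²) = 2.14×10²⁶/(4π×(3.01×10¹¹)²) = 188 W m⁻².
Energy balance: absorbed = emitted ⇒ πR²·S(1−A) = 4πR²·σT_eq⁴, so T_eq⁴ = S(1−A)/(4σ).
T_eq = [188 × 0.30 / (4 × 5.67×10⁻⁸)]^(1/4) = (2.49×10⁸)^(1/4) = 126 K.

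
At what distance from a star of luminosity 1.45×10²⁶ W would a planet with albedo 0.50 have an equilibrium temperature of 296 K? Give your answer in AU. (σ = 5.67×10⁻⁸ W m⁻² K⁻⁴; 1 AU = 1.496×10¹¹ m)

From T_eq⁴ = L(1−A)/(16πσd²): d = √[L(1−A)/(16πσT_eq⁴)].
d = √[1.45×10²⁶ × 0.50 / (16π × 5.67×10⁻⁸ × (296)⁴)] = 5.76×10¹⁰ m = 0.385 AU.

d ≈ 0.385 AU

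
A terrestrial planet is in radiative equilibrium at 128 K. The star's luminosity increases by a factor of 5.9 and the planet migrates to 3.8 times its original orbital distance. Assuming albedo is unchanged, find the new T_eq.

T_eq ∝ L^(1/4) · d^(−1/2).
T′ = 128 × 5.9^(1/4) / 3.8^(1/2) = 102 K.

T_eq ≈ 102 K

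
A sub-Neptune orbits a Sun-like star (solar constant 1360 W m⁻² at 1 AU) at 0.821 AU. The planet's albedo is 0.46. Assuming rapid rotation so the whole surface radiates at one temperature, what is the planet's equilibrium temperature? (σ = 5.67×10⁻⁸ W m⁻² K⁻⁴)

Flux at 0.821 AU: S = 1360/0.821² = 2020 W m⁻².
Energy balance: absorbed = emitted ⇒ πR²·S(1−A) = 4πR²·σT_eq⁴, so T_eq⁴ = S(1−A)/(4σ).
T_eq = [2020 × 0.54 / (4 × 5.67×10⁻⁸)]^(1/4) = (4.80×10⁹)^(1/4) = 263 K.

T_eq ≈ 263 K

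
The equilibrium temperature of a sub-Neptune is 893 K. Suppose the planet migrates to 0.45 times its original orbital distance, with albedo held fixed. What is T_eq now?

T_eq ≈ 1330 K

T_eq ∝ L^(1/4) · d^(−1/2).
T′ = 893 / 0.45^(1/2) = 1330 K.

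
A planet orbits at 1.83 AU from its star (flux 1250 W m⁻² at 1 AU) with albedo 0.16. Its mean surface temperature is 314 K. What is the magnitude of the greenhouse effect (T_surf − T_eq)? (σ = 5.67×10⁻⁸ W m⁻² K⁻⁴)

ΔT ≈ 121.2 K

S = 1250/1.83² = 373.3 W m⁻².
T_eq = [S(1−A)/(4σ)]^(1/4) = [373.3×0.84/(4×5.67×10⁻⁸)]^(1/4) = 192.8 K.
ΔT = T_surf − T_eq = 314 − 192.8.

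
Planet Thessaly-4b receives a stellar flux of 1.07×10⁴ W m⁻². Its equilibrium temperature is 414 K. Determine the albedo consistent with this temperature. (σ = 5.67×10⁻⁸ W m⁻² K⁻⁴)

From T_eq⁴ = S(1−A)/(4σ): 1−A = 4σT_eq⁴/S.
1−A = 4 × 5.67×10⁻⁸ × (414)⁴ / 1.07×10⁴ = 0.623.

A ≈ 0.38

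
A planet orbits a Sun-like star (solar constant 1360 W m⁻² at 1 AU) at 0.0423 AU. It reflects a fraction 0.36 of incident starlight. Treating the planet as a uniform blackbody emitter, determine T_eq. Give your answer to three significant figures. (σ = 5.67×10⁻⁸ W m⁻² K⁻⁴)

Flux at 0.0423 AU: S = 1360/0.0423² = 7.60×10⁵ W m⁻².
Energy balance: absorbed = emitted ⇒ πR²·S(1−A) = 4πR²·σT_eq⁴, so T_eq⁴ = S(1−A)/(4σ).
T_eq = [7.60×10⁵ × 0.64 / (4 × 5.67×10⁻⁸)]^(1/4) = (2.14×10¹²)^(1/4) = 1210 K.

T_eq ≈ 1210 K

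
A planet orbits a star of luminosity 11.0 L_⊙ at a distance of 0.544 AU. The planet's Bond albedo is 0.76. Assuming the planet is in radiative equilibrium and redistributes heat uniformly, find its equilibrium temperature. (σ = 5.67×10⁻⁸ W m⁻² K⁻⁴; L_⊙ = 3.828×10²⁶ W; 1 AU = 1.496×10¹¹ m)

d = 0.544 AU = 8.14×10¹⁰ m.
L = 11.0 × 3.828×10²⁶ = 4.21×10²⁷ W.
Flux: S = L/(4πd²) = 4.21×10²⁷/(4π×(8.14×10¹⁰)²) = 5.06×10⁴ W m⁻².
Energy balance: absorbed = emitted ⇒ πR²·S(1−A) = 4πR²·σT_eq⁴, so T_eq⁴ = S(1−A)/(4σ).
T_eq = [5.06×10⁴ × 0.24 / (4 × 5.67×10⁻⁸)]^(1/4) = (5.35×10¹⁰)^(1/4) = 481 K.

T_eq ≈ 481 K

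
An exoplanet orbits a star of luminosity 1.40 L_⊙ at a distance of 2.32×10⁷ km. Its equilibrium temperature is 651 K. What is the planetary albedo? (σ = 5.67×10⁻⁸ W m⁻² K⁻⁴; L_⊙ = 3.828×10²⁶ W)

A ≈ 0.49

d = 2.32×10⁷ km = 2.32×10¹⁰ m.
L = 1.40 × 3.828×10²⁶ = 5.36×10²⁶ W.
Flux: S = L/(4πd²) = 5.36×10²⁶/(4π×(2.32×10¹⁰)²) = 7.92×10⁴ W m⁻².
From T_eq⁴ = S(1−A)/(4σ): 1−A = 4σT_eq⁴/S.
1−A = 4 × 5.67×10⁻⁸ × (651)⁴ / 7.92×10⁴ = 0.514.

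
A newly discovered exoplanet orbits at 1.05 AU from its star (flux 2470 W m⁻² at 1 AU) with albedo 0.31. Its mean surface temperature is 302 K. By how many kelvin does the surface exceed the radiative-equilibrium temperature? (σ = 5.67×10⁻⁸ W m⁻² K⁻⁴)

ΔT ≈ 14.7 K

S = 2470/1.05² = 2240 W m⁻².
T_eq = [S(1−A)/(4σ)]^(1/4) = [2240×0.69/(4×5.67×10⁻⁸)]^(1/4) = 287.3 K.
ΔT = T_surf − T_eq = 302 − 287.3.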